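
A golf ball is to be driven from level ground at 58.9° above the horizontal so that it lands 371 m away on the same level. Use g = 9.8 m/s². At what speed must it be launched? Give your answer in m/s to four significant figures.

On level ground R = v₀² sin 2θ / g ⇒ v₀ = √(gR / sin 2θ).
v₀ = √(9.80 × 371 / sin 117.8°) = √(3636 / 0.8846) = √4110.2 = 64.11 m/s.

64.11 m/s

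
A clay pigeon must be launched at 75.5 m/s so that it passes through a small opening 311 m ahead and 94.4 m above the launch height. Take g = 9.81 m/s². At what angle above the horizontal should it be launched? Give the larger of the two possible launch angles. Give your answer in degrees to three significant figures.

71.8°

Trajectory: y = x tanθ − g x² (1 + tan²θ)/(2v₀²). With x = 311, y = 94.4, v₀ = 75.5, g = 9.81:
83.23 tan²θ − 311 tanθ + (177.6) = 0.
tanθ = [311 ± √(311² − 4 × 83.23 × (177.6))] / (2 × 83.23) = (311 ± 193.9) / 166.5, giving tanθ = 0.7036 or 3.033.
θ = 35.13° or 71.75°; the larger is 71.75°.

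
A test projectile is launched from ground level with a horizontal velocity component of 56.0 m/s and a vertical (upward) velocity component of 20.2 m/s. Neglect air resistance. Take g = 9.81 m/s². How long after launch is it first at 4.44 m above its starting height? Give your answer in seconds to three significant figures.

Set y = v_y0 t − ½ g t² = 4.44: 4.905 t² − 20.20 t + 4.44 = 0.
Quadratic formula: t = (20.20 ± √320.93) / 9.81 = (20.20 ± 17.91) / 9.81 → t = 0.2330 s or 3.885 s.
The first (ascending) time is 0.2330 s.

0.233 s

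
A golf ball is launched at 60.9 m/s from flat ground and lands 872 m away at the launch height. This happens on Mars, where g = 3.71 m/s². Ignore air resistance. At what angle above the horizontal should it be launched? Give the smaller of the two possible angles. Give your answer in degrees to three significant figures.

R = v₀² sin 2θ / g gives sin 2θ = gR/v₀² = 3.71·872/60.9² = 0.8723.
2θ = 60.72° or 180° − 60.72° = 119.3°, so θ = 30.36° or 59.64°.
The smaller angle is 30.36°.

30.4°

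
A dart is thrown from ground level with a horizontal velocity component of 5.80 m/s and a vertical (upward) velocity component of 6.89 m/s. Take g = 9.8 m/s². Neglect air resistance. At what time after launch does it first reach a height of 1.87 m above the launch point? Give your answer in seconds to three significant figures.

Require v_y0 t − ½ g t² = 1.87, i.e. 4.900 t² − 6.890 t + 1.87 = 0.
Quadratic formula: t = (6.890 ± √10.820) / 9.80 = (6.890 ± 3.289) / 9.80 → t = 0.3674 s or 1.039 s.
The first (ascending) time is 0.3674 s.

0.367 s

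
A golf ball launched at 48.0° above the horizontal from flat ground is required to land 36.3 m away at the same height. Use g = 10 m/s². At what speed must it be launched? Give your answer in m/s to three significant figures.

On level ground R = v₀² sin 2θ / g ⇒ v₀ = √(gR / sin 2θ).
v₀ = √(10.0 × 36.3 / sin 96.00°) = √(363.0 / 0.9945) = √365.00 = 19.10 m/s.

19.1 m/s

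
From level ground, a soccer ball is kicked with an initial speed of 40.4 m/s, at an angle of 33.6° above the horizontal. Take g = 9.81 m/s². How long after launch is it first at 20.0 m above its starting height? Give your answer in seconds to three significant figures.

vₓ = 40.40 cos 33.6° = 33.65 m/s; v_y0 = 40.40 sin 33.6° = 22.36 m/s.
Height y(t) = 22.36 t − 4.905 t² = 20.0 gives 4.905 t² − 22.36 t + 20.0 = 0.
Quadratic formula: t = (22.36 ± √107.44) / 9.81 = (22.36 ± 10.37) / 9.81 → t = 1.222 s or 3.336 s.
The first (ascending) time is 1.222 s.

1.22 s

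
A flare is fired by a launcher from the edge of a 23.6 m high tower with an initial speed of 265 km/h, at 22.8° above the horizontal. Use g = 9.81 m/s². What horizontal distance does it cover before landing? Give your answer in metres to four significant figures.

Convert: 265 km/h = 265/3.6 = 73.61 m/s.
Components: vₓ = 73.61 cos 22.8° = 67.86 m/s, v_y0 = 73.61 sin 22.8° = 28.53 m/s.
Vertical motion (up positive, ground at y = 0): 4.905 t² − (28.53) t − 23.6 = 0, so t = (28.53 + √(28.53² + 2·9.81·23.6)) / 9.81 = (28.53 + 35.73) / 9.81 = 6.550 s.
Horizontal distance: R = vₓ t = 67.86 × 6.550 = 444.5 m.

444.5 m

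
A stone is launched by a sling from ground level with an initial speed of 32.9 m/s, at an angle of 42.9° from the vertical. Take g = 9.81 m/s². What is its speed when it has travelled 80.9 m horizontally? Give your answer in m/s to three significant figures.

Horizontal component vₓ = 32.90 sin 42.9° = 22.40 m/s; vertical v_y0 = 32.90 cos 42.9° = 24.10 m/s.
At x = 80.9 m, t = x/vₓ = 80.9/22.40 = 3.612 s.
Vertical velocity there: v_y = v_y0 − g t = 24.10 − 9.81 × 3.612 = −11.34 m/s.
Speed: √(vₓ² + v_y²) = √(22.40² + 11.34²) = 25.10 m/s.

25.1 m/s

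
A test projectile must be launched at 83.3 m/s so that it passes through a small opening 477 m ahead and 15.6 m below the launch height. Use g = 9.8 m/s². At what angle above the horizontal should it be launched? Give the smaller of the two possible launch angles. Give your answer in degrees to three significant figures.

Trajectory: y = x tanθ − g x² (1 + tan²θ)/(2v₀²). With x = 477, y = −15.6, v₀ = 83.3, g = 9.80:
160.7 tan²θ − 477 tanθ + (145.1) = 0.
tanθ = [477 ± √(477² − 4 × 160.7 × (145.1))] / (2 × 160.7) = (477 ± 366.5) / 321.3, giving tanθ = 0.3440 or 2.625.
θ = 18.98° or 69.14°; the smaller is 18.98°.

19.0°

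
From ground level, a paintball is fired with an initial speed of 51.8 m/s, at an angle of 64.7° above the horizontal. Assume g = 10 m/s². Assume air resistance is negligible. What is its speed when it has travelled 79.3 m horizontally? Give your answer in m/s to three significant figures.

Horizontal component vₓ = 51.80 cos 64.7° = 22.14 m/s; vertical v_y0 = 51.80 sin 64.7° = 46.83 m/s.
x = vₓ t ⇒ t = 79.3/22.14 = 3.582 s.
Vertical velocity there: v_y = v_y0 − g t = 46.83 − 10.0 × 3.582 = 11.01 m/s.
Speed: √(vₓ² + v_y²) = √(22.14² + 11.01²) = 24.72 m/s.

24.7 m/s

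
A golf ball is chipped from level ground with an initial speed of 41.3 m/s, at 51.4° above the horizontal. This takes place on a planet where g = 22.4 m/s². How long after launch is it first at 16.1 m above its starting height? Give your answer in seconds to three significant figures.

Resolve: vₓ = 41.30 cos 51.4° = 25.77 m/s and v_y0 = 41.30 sin 51.4° = 32.28 m/s.
Require v_y0 t − ½ g t² = 16.1, i.e. 11.20 t² − 32.28 t + 16.1 = 0.
t = [32.28 ± √(32.28² − 2·22.4·16.1)] / 22.4 = (32.28 ± 17.90) / 22.4, so t = 0.6417 s or t = 2.240 s.
The first (ascending) time is 0.6417 s.

0.642 s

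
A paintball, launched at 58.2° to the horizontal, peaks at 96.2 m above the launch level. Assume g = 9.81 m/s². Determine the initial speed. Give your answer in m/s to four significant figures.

At the peak v_y = 0, so v_y0 = √(2gH) = √(2 × 9.81 × 96.2) = 43.44 m/s.
v_y0 = v₀ sin θ ⇒ v₀ = 43.44 / sin 58.2° = 51.12 m/s.

51.12 m/s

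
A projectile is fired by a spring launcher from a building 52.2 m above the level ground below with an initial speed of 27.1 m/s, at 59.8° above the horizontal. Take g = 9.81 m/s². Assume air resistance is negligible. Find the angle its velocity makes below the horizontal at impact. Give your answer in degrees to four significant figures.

Resolve: vₓ = 27.10 cos 59.8° = 13.63 m/s and v_y0 = 27.10 sin 59.8° = 23.42 m/s.
With up positive and y = 0 at the ground: y(t) = 52.2 + (23.42) t − 4.905 t². Setting y = 0 and taking the positive root: t = [23.42 + √(23.42² + 2·9.81·52.2)] / 9.81 = (23.42 + 39.66) / 9.81 = 6.430 s.
At impact: v_y = v_y0 − g t = −39.66 m/s; vₓ = 13.63 m/s.
Angle below horizontal: arctan(|v_y|/vₓ) = arctan(39.66/13.63) = 71.03°.

71.03°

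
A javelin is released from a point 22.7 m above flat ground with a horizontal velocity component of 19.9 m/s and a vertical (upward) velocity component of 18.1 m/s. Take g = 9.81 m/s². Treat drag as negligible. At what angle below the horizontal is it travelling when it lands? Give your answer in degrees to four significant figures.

The projectile lands when y = 22.7 + (18.10) t − ½·9.81·t² = 0. Positive root: t = (18.10 + √(18.10² + 2·9.81·22.7)) / 9.81 = (18.10 + 27.80) / 9.81 = 4.679 s.
At impact: v_y = v_y0 − g t = −27.80 m/s; vₓ = 19.90 m/s.
Angle below horizontal: arctan(|v_y|/vₓ) = arctan(27.80/19.90) = 54.41°.

54.41°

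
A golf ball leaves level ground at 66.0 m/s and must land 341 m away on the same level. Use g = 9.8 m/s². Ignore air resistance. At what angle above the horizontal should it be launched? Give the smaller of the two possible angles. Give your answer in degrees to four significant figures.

25.05°

Level-ground range R = v₀² sin(2θ)/g ⇒ sin(2θ) = gR/v₀² = 9.80 × 341 / 66.0² = 0.7672.
2θ = 50.10° or 180° − 50.10° = 129.9°, so θ = 25.05° or 64.95°.
The smaller angle is 25.05°.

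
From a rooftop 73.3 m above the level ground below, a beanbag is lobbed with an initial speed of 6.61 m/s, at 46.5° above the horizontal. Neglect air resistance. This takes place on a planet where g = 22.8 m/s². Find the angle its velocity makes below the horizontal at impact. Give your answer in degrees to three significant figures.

85.5°

Components: vₓ = 6.610 cos 46.5° = 4.550 m/s, v_y0 = 6.610 sin 46.5° = 4.795 m/s.
Vertical motion (up positive, ground at y = 0): 11.40 t² − (4.795) t − 73.3 = 0, so t = (4.795 + √(4.795² + 2·22.8·73.3)) / 22.8 = (4.795 + 58.01) / 22.8 = 2.755 s.
At impact: v_y = v_y0 − g t = −58.01 m/s; vₓ = 4.550 m/s.
Angle below horizontal: arctan(|v_y|/vₓ) = arctan(58.01/4.550) = 85.52°.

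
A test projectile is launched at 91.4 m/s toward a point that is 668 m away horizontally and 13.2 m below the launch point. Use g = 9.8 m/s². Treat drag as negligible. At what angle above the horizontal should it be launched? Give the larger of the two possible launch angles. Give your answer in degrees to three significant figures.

64.5°

Trajectory: y = x tanθ − g x² (1 + tan²θ)/(2v₀²). With x = 668, y = −13.2, v₀ = 91.4, g = 9.80:
261.7 tan²θ − 668 tanθ + (248.5) = 0.
tanθ = [668 ± √(668² − 4 × 261.7 × (248.5))] / (2 × 261.7) = (668 ± 431.3) / 523.5, giving tanθ = 0.4522 or 2.100.
θ = 24.33° or 64.54°; the larger is 64.54°.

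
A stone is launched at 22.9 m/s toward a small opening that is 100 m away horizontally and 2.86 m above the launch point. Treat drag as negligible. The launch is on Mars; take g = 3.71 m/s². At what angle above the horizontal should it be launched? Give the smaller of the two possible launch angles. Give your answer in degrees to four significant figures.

24.50°

Trajectory: y = x tanθ − g x² (1 + tan²θ)/(2v₀²). With x = 100, y = 2.86, v₀ = 22.9, g = 3.71:
35.37 tan²θ − 100 tanθ + (38.23) = 0.
tanθ = [100 ± √(100² − 4 × 35.37 × (38.23))] / (2 × 35.37) = (100 ± 67.75) / 70.75, giving tanθ = 0.4558 or 2.371.
θ = 24.50° or 67.13°; the smaller is 24.50°.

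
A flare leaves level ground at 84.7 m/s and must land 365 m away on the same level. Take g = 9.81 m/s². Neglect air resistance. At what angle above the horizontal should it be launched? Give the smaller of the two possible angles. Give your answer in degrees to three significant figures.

From R = (v₀²/g) sin 2θ: sin 2θ = 9.81 × 365 / 7174.1 = 0.4991.
2θ = 29.94° or 180° − 29.94° = 150.1°, so θ = 14.97° or 75.03°.
The smaller angle is 14.97°.

15.0°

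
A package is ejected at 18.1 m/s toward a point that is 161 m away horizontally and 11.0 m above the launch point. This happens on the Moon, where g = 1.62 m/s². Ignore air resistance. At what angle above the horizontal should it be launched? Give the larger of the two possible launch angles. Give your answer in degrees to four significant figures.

62.16°

Trajectory: y = x tanθ − g x² (1 + tan²θ)/(2v₀²). With x = 161, y = 11.0, v₀ = 18.1, g = 1.62:
64.09 tan²θ − 161 tanθ + (75.09) = 0.
tanθ = [161 ± √(161² − 4 × 64.09 × (75.09))] / (2 × 64.09) = (161 ± 81.68) / 128.2, giving tanθ = 0.6188 or 1.893.
θ = 31.75° or 62.16°; the larger is 62.16°.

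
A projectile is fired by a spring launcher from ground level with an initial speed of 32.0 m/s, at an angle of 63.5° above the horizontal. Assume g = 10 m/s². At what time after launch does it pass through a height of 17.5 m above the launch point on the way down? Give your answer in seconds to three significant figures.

5.03 s

Components: vₓ = 32.00 cos 63.5° = 14.28 m/s, v_y0 = 32.00 sin 63.5° = 28.64 m/s.
Set y = v_y0 t − ½ g t² = 17.5: 5.000 t² − 28.64 t + 17.5 = 0.
Quadratic formula: t = (28.64 ± √470.13) / 10.0 = (28.64 ± 21.68) / 10.0 → t = 0.6955 s or 5.032 s.
The descending-branch root is 5.032 s.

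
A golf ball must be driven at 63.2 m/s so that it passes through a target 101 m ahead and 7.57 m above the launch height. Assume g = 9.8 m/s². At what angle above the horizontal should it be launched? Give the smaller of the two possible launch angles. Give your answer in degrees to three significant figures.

Trajectory: y = x tanθ − g x² (1 + tan²θ)/(2v₀²). With x = 101, y = 7.57, v₀ = 63.2, g = 9.80:
12.51 tan²θ − 101 tanθ + (20.08) = 0.
tanθ = [101 ± √(101² − 4 × 12.51 × (20.08))] / (2 × 12.51) = (101 ± 95.89) / 25.03, giving tanθ = 0.2040 or 7.867.
θ = 11.53° or 82.76°; the smaller is 11.53°.

11.5°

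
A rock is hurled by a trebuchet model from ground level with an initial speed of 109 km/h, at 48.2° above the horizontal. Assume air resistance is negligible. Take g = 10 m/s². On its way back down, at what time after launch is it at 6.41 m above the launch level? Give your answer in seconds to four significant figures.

4.210 s

Convert: 109 km/h = 109/3.6 = 30.28 m/s.
Components: vₓ = 30.28 cos 48.2° = 20.18 m/s, v_y0 = 30.28 sin 48.2° = 22.57 m/s.
Height y(t) = 22.57 t − 5.000 t² = 6.41 gives 5.000 t² − 22.57 t + 6.41 = 0.
t = [22.57 ± √(22.57² − 2·10.0·6.41)] / 10.0 = (22.57 ± 19.53) / 10.0, so t = 0.3045 s or t = 4.210 s.
The descending-branch root is 4.210 s.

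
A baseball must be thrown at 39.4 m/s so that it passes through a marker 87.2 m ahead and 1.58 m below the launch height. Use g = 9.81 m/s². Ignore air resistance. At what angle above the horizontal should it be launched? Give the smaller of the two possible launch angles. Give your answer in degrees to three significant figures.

Trajectory: y = x tanθ − g x² (1 + tan²θ)/(2v₀²). With x = 87.2, y = −1.58, v₀ = 39.4, g = 9.81:
24.03 tan²θ − 87.2 tanθ + (22.45) = 0.
tanθ = [87.2 ± √(87.2² − 4 × 24.03 × (22.45))] / (2 × 24.03) = (87.2 ± 73.80) / 48.05, giving tanθ = 0.2788 or 3.351.
θ = 15.58° or 73.38°; the smaller is 15.58°.

15.6°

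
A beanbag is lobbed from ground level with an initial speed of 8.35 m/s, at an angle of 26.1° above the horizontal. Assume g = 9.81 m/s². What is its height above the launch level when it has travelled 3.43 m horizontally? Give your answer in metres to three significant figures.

Components: vₓ = 8.350 cos 26.1° = 7.499 m/s, v_y0 = 8.350 sin 26.1° = 3.673 m/s.
x = vₓ t ⇒ t = 3.43/7.499 = 0.4574 s.
Height: y = v_y0 t − ½ g t² = 3.673 × 0.4574 − 4.905 × 0.4574² = 1.680 − 1.026 = 0.6540 m.

0.654 m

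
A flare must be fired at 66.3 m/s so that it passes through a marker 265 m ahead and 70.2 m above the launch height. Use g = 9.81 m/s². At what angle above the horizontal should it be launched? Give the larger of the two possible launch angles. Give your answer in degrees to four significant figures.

Trajectory: y = x tanθ − g x² (1 + tan²θ)/(2v₀²). With x = 265, y = 70.2, v₀ = 66.3, g = 9.81:
78.36 tan²θ − 265 tanθ + (148.6) = 0.
tanθ = [265 ± √(265² − 4 × 78.36 × (148.6))] / (2 × 78.36) = (265 ± 153.8) / 156.7, giving tanθ = 0.7094 or 2.672.
θ = 35.35° or 69.48°; the larger is 69.48°.

69.48°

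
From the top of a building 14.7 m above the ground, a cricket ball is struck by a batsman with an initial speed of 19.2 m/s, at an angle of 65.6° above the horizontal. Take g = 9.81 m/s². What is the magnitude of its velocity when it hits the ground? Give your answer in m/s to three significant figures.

Horizontal component vₓ = 19.20 cos 65.6° = 7.932 m/s; vertical v_y0 = 19.20 sin 65.6° = 17.49 m/s.
The projectile lands when y = 14.7 + (17.49) t − ½·9.81·t² = 0. Positive root: t = (17.49 + √(17.49² + 2·9.81·14.7)) / 9.81 = (17.49 + 24.38) / 9.81 = 4.267 s.
Vertical velocity at impact: v_y = v_y0 − g t = 17.49 − 9.81 × 4.267 = −24.38 m/s.
Speed: |v| = √(vₓ² + v_y²) = √(7.932² + 24.38²) = 25.63 m/s.

25.6 m/s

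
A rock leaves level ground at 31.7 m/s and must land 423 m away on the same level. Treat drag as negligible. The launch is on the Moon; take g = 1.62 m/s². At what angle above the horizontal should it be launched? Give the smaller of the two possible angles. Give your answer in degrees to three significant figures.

21.5°

R = v₀² sin 2θ / g gives sin 2θ = gR/v₀² = 1.62·423/31.7² = 0.6819.
2θ = 42.99° or 180° − 42.99° = 137.0°, so θ = 21.50° or 68.50°.
The smaller angle is 21.50°.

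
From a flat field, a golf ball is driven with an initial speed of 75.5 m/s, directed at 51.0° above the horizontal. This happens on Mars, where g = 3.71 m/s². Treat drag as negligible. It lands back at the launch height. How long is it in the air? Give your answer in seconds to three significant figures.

31.6 s

Components: vₓ = 75.50 cos 51.0° = 47.51 m/s, v_y0 = 75.50 sin 51.0° = 58.67 m/s.
It returns to y = 0 when t = 2 v_y0 / g = 2(58.67)/3.71 = 31.63 s.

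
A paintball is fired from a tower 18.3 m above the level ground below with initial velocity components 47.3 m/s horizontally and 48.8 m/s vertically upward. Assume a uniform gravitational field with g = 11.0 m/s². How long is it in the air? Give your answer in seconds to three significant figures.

The projectile lands when y = 18.3 + (48.80) t − ½·11.0·t² = 0. Positive root: t = (48.80 + √(48.80² + 2·11.0·18.3)) / 11.0 = (48.80 + 52.76) / 11.0 = 9.233 s.

9.23 s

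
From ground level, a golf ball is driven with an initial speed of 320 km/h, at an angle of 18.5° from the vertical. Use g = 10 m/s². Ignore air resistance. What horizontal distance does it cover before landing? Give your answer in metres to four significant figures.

Convert: 320 km/h = 320/3.6 = 88.89 m/s.
Resolve: vₓ = 88.89 sin 18.5° = 28.20 m/s and v_y0 = 88.89 cos 18.5° = 84.30 m/s.
Flight time T = 2 v_y0 / g = 16.86 s.
Range: R = vₓ T = 28.20 × 16.86 = 475.5 m.

475.5 m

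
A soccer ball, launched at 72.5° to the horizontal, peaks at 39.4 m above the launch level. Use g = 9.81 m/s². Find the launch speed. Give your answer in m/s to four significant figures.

29.15 m/s

At the peak v_y = 0, so v_y0 = √(2gH) = √(2 × 9.81 × 39.4) = 27.80 m/s.
v_y0 = v₀ sin θ ⇒ v₀ = 27.80 / sin 72.5° = 29.15 m/s.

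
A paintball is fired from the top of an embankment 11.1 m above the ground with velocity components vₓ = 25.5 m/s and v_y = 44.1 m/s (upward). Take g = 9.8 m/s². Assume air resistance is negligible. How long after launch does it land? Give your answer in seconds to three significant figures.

9.25 s

With up positive and y = 0 at the ground: y(t) = 11.1 + (44.10) t − 4.900 t². Setting y = 0 and taking the positive root: t = [44.10 + √(44.10² + 2·9.80·11.1)] / 9.80 = (44.10 + 46.50) / 9.80 = 9.245 s.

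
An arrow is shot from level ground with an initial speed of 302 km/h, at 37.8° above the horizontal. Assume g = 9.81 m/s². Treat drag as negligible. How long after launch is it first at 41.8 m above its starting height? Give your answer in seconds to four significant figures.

0.8882 s

Convert: 302 km/h = 302/3.6 = 83.89 m/s.
vₓ = 83.89 cos 37.8° = 66.29 m/s; v_y0 = 83.89 sin 37.8° = 51.42 m/s.
Height y(t) = 51.42 t − 4.905 t² = 41.8 gives 4.905 t² − 51.42 t + 41.8 = 0.
t = [51.42 ± √(51.42² − 2·9.81·41.8)] / 9.81 = (51.42 ± 42.70) / 9.81, so t = 0.8882 s or t = 9.594 s.
The first (ascending) time is 0.8882 s.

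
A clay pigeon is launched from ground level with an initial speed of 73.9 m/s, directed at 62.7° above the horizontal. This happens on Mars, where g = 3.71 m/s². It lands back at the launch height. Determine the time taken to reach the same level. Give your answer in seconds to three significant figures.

vₓ = 73.90 cos 62.7° = 33.89 m/s; v_y0 = 73.90 sin 62.7° = 65.67 m/s.
Time of flight on level ground: T = 2 v_y0 / g = 2 × 65.67 / 3.71 = 35.40 s.

35.4 s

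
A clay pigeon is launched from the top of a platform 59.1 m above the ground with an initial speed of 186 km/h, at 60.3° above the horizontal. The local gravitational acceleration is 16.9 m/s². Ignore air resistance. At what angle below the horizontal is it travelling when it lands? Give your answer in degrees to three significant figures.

68.0°

Convert: 186 km/h = 186/3.6 = 51.67 m/s.
Components: vₓ = 51.67 cos 60.3° = 25.60 m/s, v_y0 = 51.67 sin 60.3° = 44.88 m/s.
Vertical motion (up positive, ground at y = 0): 8.450 t² − (44.88) t − 59.1 = 0, so t = (44.88 + √(44.88² + 2·16.9·59.1)) / 16.9 = (44.88 + 63.34) / 16.9 = 6.403 s.
At impact: v_y = v_y0 − g t = −63.34 m/s; vₓ = 25.60 m/s.
Angle below horizontal: arctan(|v_y|/vₓ) = arctan(63.34/25.60) = 67.99°.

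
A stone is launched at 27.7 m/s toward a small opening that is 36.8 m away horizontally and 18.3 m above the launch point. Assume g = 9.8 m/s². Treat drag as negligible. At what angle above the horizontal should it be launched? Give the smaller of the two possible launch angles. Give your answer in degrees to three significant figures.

Trajectory: y = x tanθ − g x² (1 + tan²θ)/(2v₀²). With x = 36.8, y = 18.3, v₀ = 27.7, g = 9.80:
8.648 tan²θ − 36.8 tanθ + (26.95) = 0.
tanθ = [36.8 ± √(36.8² − 4 × 8.648 × (26.95))] / (2 × 8.648) = (36.8 ± 20.54) / 17.30, giving tanθ = 0.9399 or 3.315.
θ = 43.23° or 73.21°; the smaller is 43.23°.

43.2°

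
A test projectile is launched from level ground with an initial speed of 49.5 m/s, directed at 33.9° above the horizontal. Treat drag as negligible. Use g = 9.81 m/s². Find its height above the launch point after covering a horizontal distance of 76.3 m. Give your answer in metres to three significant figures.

vₓ = 49.50 cos 33.9° = 41.09 m/s; v_y0 = 49.50 sin 33.9° = 27.61 m/s.
At x = 76.3 m, t = x/vₓ = 76.3/41.09 = 1.857 s.
Height: y = v_y0 t − ½ g t² = 27.61 × 1.857 − 4.905 × 1.857² = 51.27 − 16.92 = 34.36 m.

34.4 m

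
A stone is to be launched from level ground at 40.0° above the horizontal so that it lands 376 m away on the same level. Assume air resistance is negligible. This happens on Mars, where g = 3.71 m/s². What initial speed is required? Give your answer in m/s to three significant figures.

Level-ground range: R = v₀² sin(2θ)/g, so v₀ = √(gR / sin 2θ).
v₀ = √(3.71 × 376 / sin 80.00°) = √(1395 / 0.9848) = √1416.5 = 37.64 m/s.

37.6 m/s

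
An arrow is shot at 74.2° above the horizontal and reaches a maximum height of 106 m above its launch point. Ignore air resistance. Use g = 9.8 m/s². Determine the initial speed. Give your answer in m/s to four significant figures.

At the peak v_y = 0, so v_y0 = √(2gH) = √(2 × 9.80 × 106) = 45.58 m/s.
v_y0 = v₀ sin θ ⇒ v₀ = 45.58 / sin 74.2° = 47.37 m/s.

47.37 m/s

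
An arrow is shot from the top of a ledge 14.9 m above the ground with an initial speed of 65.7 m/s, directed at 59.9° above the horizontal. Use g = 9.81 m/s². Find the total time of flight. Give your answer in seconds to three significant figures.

11.8 s

Resolve: vₓ = 65.70 cos 59.9° = 32.95 m/s and v_y0 = 65.70 sin 59.9° = 56.84 m/s.
Vertical motion (up positive, ground at y = 0): 4.905 t² − (56.84) t − 14.9 = 0, so t = (56.84 + √(56.84² + 2·9.81·14.9)) / 9.81 = (56.84 + 59.36) / 9.81 = 11.84 s.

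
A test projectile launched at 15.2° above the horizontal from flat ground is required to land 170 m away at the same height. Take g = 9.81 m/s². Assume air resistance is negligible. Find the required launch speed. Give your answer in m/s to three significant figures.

57.4 m/s

Level-ground range: R = v₀² sin(2θ)/g, so v₀ = √(gR / sin 2θ).
v₀ = √(9.81 × 170 / sin 30.40°) = √(1668 / 0.5060) = √3295.6 = 57.41 m/s.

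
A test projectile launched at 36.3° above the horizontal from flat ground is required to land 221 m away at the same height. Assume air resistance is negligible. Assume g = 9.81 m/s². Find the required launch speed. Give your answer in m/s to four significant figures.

From R = (v₀² / g) sin 2θ: v₀ = √(gR / sin 2θ).
v₀ = √(9.81 × 221 / sin 72.60°) = √(2168 / 0.9542) = √2272.0 = 47.67 m/s.

47.67 m/s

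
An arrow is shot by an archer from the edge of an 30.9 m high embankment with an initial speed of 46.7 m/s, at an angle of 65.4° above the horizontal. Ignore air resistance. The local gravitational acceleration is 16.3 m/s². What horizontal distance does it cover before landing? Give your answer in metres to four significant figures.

vₓ = 46.70 cos 65.4° = 19.44 m/s; v_y0 = 46.70 sin 65.4° = 42.46 m/s.
With up positive and y = 0 at the ground: y(t) = 30.9 + (42.46) t − 8.150 t². Setting y = 0 and taking the positive root: t = [42.46 + √(42.46² + 2·16.3·30.9)] / 16.3 = (42.46 + 53.01) / 16.3 = 5.857 s.
Horizontal distance: R = vₓ t = 19.44 × 5.857 = 113.9 m.

113.9 m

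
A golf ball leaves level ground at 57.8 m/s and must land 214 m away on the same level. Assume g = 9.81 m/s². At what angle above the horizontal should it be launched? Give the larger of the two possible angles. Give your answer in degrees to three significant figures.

R = v₀² sin 2θ / g gives sin 2θ = gR/v₀² = 9.81·214/57.8² = 0.6284.
2θ = 38.93° or 180° − 38.93° = 141.1°, so θ = 19.47° or 70.53°.
The larger angle is 70.53°.

70.5°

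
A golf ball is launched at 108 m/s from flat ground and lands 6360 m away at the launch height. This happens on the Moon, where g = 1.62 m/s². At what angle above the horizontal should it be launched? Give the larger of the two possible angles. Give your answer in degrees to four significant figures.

58.98°

From R = (v₀²/g) sin 2θ: sin 2θ = 1.62 × 6360 / 11664 = 0.8833.
2θ = 62.05° or 180° − 62.05° = 118.0°, so θ = 31.02° or 58.98°.
The larger angle is 58.98°.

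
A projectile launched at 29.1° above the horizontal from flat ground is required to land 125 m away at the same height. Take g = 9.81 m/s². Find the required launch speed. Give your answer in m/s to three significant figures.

From R = (v₀² / g) sin 2θ: v₀ = √(gR / sin 2θ).
v₀ = √(9.81 × 125 / sin 58.20°) = √(1226 / 0.8499) = √1442.8 = 37.98 m/s.

38.0 m/s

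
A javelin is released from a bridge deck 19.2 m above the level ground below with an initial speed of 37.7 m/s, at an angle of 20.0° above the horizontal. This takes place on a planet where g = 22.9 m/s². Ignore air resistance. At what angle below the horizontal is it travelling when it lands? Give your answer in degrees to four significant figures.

Horizontal component vₓ = 37.70 cos 20.0° = 35.43 m/s; vertical v_y0 = 37.70 sin 20.0° = 12.89 m/s.
The projectile lands when y = 19.2 + (12.89) t − ½·22.9·t² = 0. Positive root: t = (12.89 + √(12.89² + 2·22.9·19.2)) / 22.9 = (12.89 + 32.34) / 22.9 = 1.975 s.
At impact: v_y = v_y0 − g t = −32.34 m/s; vₓ = 35.43 m/s.
Angle below horizontal: arctan(|v_y|/vₓ) = arctan(32.34/35.43) = 42.39°.

42.39°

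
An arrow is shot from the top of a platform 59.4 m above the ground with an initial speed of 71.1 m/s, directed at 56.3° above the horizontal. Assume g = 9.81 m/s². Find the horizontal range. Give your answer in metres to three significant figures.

vₓ = 71.10 cos 56.3° = 39.45 m/s; v_y0 = 71.10 sin 56.3° = 59.15 m/s.
With up positive and y = 0 at the ground: y(t) = 59.4 + (59.15) t − 4.905 t². Setting y = 0 and taking the positive root: t = [59.15 + √(59.15² + 2·9.81·59.4)] / 9.81 = (59.15 + 68.30) / 9.81 = 12.99 s.
Horizontal distance: R = vₓ t = 39.45 × 12.99 = 512.5 m.

513 m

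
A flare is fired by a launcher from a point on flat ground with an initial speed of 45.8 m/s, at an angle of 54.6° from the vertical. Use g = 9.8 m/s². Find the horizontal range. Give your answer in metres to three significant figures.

202 m

vₓ = 45.80 sin 54.6° = 37.33 m/s; v_y0 = 45.80 cos 54.6° = 26.53 m/s.
Flight time T = 2 v_y0 / g = 5.415 s.
Range: R = vₓ T = 37.33 × 5.415 = 202.1 m.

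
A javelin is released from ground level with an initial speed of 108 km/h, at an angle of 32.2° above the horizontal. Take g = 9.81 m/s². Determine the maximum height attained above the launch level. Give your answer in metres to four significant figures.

Convert: 108 km/h = 108/3.6 = 30.00 m/s.
vₓ = 30.00 cos 32.2° = 25.39 m/s; v_y0 = 30.00 sin 32.2° = 15.99 m/s.
Maximum height: H = v_y0² / (2g) = 15.99² / (2 × 9.81) = 13.03 m.

13.03 m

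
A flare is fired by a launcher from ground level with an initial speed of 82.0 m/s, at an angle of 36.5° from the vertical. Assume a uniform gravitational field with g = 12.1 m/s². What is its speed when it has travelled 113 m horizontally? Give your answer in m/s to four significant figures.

vₓ = 82.00 sin 36.5° = 48.78 m/s; v_y0 = 82.00 cos 36.5° = 65.92 m/s.
Time to reach x = 113 m: t = x/vₓ = 113/48.78 = 2.317 s.
Vertical velocity there: v_y = v_y0 − g t = 65.92 − 12.1 × 2.317 = 37.88 m/s.
Speed: √(vₓ² + v_y²) = √(48.78² + 37.88²) = 61.76 m/s.

61.76 m/s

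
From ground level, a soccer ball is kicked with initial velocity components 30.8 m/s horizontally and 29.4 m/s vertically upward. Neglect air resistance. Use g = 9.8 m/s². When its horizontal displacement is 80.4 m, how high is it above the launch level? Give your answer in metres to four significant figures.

Time to reach x = 80.4 m: t = x/vₓ = 80.4/30.80 = 2.610 s.
Height: y = v_y0 t − ½ g t² = 29.40 × 2.610 − 4.900 × 2.610² = 76.75 − 33.39 = 43.36 m.

43.36 m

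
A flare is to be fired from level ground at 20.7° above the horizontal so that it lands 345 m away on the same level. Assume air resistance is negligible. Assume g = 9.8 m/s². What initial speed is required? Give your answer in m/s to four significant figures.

71.50 m/s

On level ground R = v₀² sin 2θ / g ⇒ v₀ = √(gR / sin 2θ).
v₀ = √(9.80 × 345 / sin 41.40°) = √(3381 / 0.6613) = √5112.6 = 71.50 m/s.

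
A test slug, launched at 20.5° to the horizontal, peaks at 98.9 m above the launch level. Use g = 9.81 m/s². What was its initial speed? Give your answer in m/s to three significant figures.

At the peak v_y = 0, so v_y0 = √(2gH) = √(2 × 9.81 × 98.9) = 44.05 m/s.
v_y0 = v₀ sin θ ⇒ v₀ = 44.05 / sin 20.5° = 125.8 m/s.

126 m/s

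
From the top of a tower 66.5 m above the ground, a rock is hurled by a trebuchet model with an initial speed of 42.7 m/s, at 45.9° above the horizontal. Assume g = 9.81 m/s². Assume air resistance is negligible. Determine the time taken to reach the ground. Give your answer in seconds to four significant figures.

Components: vₓ = 42.70 cos 45.9° = 29.72 m/s, v_y0 = 42.70 sin 45.9° = 30.66 m/s.
Vertical motion (up positive, ground at y = 0): 4.905 t² − (30.66) t − 66.5 = 0, so t = (30.66 + √(30.66² + 2·9.81·66.5)) / 9.81 = (30.66 + 47.38) / 9.81 = 7.956 s.

7.956 s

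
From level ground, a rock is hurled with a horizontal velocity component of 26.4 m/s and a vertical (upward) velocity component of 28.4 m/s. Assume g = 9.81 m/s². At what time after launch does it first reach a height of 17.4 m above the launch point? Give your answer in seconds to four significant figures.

0.6964 s

Height y(t) = 28.40 t − 4.905 t² = 17.4 gives 4.905 t² − 28.40 t + 17.4 = 0.
t = [28.40 ± √(28.40² − 2·9.81·17.4)] / 9.81 = (28.40 ± 21.57) / 9.81, so t = 0.6964 s or t = 5.094 s.
The first (ascending) time is 0.6964 s.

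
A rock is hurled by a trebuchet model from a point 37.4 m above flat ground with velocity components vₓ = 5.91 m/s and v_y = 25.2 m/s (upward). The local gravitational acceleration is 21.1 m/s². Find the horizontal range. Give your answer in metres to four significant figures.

20.24 m

The projectile lands when y = 37.4 + (25.20) t − ½·21.1·t² = 0. Positive root: t = (25.20 + √(25.20² + 2·21.1·37.4)) / 21.1 = (25.20 + 47.05) / 21.1 = 3.424 s.
Horizontal distance: R = vₓ t = 5.910 × 3.424 = 20.24 m.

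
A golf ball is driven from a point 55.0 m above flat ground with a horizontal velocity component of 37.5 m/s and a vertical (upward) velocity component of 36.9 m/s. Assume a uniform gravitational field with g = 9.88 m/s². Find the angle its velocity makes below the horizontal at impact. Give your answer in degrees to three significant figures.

52.8°

With up positive and y = 0 at the ground: y(t) = 55.0 + (36.90) t − 4.940 t². Setting y = 0 and taking the positive root: t = [36.90 + √(36.90² + 2·9.88·55.0)] / 9.88 = (36.90 + 49.48) / 9.88 = 8.743 s.
At impact: v_y = v_y0 − g t = −49.48 m/s; vₓ = 37.50 m/s.
Angle below horizontal: arctan(|v_y|/vₓ) = arctan(49.48/37.50) = 52.84°.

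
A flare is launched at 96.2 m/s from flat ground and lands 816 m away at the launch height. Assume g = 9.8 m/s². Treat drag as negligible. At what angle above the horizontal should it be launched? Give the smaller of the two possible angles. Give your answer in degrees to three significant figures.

29.9°

Level-ground range R = v₀² sin(2θ)/g ⇒ sin(2θ) = gR/v₀² = 9.80 × 816 / 96.2² = 0.8641.
2θ = 59.78° or 180° − 59.78° = 120.2°, so θ = 29.89° or 60.11°.
The smaller angle is 29.89°.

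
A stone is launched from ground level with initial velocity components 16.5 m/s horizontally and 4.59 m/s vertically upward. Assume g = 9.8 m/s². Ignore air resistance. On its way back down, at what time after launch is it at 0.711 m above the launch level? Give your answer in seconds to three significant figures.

0.741 s

Require v_y0 t − ½ g t² = 0.711, i.e. 4.900 t² − 4.590 t + 0.711 = 0.
t = [4.590 ± √(4.590² − 2·9.80·0.711)] / 9.80 = (4.590 ± 2.671) / 9.80, so t = 0.1958 s or t = 0.7409 s.
The descending-branch root is 0.7409 s.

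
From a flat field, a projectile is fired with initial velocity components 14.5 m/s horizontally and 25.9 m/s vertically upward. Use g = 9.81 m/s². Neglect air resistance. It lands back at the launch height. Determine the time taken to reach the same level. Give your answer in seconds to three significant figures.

It returns to y = 0 when t = 2 v_y0 / g = 2(25.90)/9.81 = 5.280 s.

5.28 s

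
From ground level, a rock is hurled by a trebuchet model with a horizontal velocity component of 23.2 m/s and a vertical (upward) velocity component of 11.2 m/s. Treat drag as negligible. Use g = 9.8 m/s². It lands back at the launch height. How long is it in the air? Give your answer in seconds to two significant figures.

Landing at launch height ⇒ T = 2 v_y0 / g = 2 × 11.20 / 9.80 = 2.286 s.

2.3 s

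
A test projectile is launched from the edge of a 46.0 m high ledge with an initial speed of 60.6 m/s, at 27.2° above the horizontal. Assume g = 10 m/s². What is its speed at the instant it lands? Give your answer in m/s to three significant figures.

67.8 m/s

Components: vₓ = 60.60 cos 27.2° = 53.90 m/s, v_y0 = 60.60 sin 27.2° = 27.70 m/s.
Vertical motion (up positive, ground at y = 0): 5.000 t² − (27.70) t − 46.0 = 0, so t = (27.70 + √(27.70² + 2·10.0·46.0)) / 10.0 = (27.70 + 41.08) / 10.0 = 6.878 s.
Vertical velocity at impact: v_y = v_y0 − g t = 27.70 − 10.0 × 6.878 = −41.08 m/s.
Speed: |v| = √(vₓ² + v_y²) = √(53.90² + 41.08²) = 67.77 m/s.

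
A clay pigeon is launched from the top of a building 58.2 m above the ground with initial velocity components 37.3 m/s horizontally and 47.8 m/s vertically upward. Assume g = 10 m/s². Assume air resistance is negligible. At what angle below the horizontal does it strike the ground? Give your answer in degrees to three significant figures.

57.6°

With up positive and y = 0 at the ground: y(t) = 58.2 + (47.80) t − 5.000 t². Setting y = 0 and taking the positive root: t = [47.80 + √(47.80² + 2·10.0·58.2)] / 10.0 = (47.80 + 58.73) / 10.0 = 10.65 s.
At impact: v_y = v_y0 − g t = −58.73 m/s; vₓ = 37.30 m/s.
Angle below horizontal: arctan(|v_y|/vₓ) = arctan(58.73/37.30) = 57.58°.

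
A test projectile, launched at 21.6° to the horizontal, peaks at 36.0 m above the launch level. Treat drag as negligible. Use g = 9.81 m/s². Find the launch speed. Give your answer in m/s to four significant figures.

72.19 m/s

At the peak v_y = 0, so v_y0 = √(2gH) = √(2 × 9.81 × 36.0) = 26.58 m/s.
v_y0 = v₀ sin θ ⇒ v₀ = 26.58 / sin 21.6° = 72.19 m/s.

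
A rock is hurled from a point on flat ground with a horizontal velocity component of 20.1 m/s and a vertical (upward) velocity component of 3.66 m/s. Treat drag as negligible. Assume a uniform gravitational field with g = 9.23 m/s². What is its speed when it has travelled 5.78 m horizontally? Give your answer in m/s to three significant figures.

Time to reach x = 5.78 m: t = x/vₓ = 5.78/20.10 = 0.2876 s.
Vertical velocity there: v_y = v_y0 − g t = 3.660 − 9.23 × 0.2876 = 1.006 m/s.
Speed: √(vₓ² + v_y²) = √(20.10² + 1.006²) = 20.13 m/s.

20.1 m/s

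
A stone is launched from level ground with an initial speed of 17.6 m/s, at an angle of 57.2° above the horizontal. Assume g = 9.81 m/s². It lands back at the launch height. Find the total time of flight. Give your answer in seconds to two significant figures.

vₓ = 17.60 cos 57.2° = 9.534 m/s; v_y0 = 17.60 sin 57.2° = 14.79 m/s.
Time of flight on level ground: T = 2 v_y0 / g = 2 × 14.79 / 9.81 = 3.016 s.

3.0 s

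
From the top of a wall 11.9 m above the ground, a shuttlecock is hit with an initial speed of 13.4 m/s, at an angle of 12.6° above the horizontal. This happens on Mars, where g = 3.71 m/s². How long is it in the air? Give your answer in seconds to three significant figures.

Components: vₓ = 13.40 cos 12.6° = 13.08 m/s, v_y0 = 13.40 sin 12.6° = 2.923 m/s.
With up positive and y = 0 at the ground: y(t) = 11.9 + (2.923) t − 1.855 t². Setting y = 0 and taking the positive root: t = [2.923 + √(2.923² + 2·3.71·11.9)] / 3.71 = (2.923 + 9.841) / 3.71 = 3.440 s.

3.44 s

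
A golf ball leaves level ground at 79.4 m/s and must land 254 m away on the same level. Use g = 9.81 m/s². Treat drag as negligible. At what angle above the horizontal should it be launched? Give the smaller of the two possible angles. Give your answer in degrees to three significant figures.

11.6°

From R = (v₀²/g) sin 2θ: sin 2θ = 9.81 × 254 / 6304.4 = 0.3952.
2θ = 23.28° or 180° − 23.28° = 156.7°, so θ = 11.64° or 78.36°.
The smaller angle is 11.64°.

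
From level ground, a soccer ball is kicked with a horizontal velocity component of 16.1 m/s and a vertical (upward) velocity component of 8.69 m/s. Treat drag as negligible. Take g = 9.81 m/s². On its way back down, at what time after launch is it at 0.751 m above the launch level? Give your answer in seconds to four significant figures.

1.681 s

Require v_y0 t − ½ g t² = 0.751, i.e. 4.905 t² − 8.690 t + 0.751 = 0.
Quadratic formula: t = (8.690 ± √60.781) / 9.81 = (8.690 ± 7.796) / 9.81 → t = 0.09111 s or 1.681 s.
The descending-branch root is 1.681 s.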